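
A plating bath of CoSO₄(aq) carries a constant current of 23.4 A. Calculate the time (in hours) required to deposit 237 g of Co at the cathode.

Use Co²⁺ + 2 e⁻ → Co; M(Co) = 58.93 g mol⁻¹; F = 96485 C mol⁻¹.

n(Co) = m/M = 237 / 58.93 = 4.022 mol.
Each Co atom requires 2 electrons, so n(e⁻) = 2 × 4.022 = 8.043 mol.
Q = n(e⁻)·F = 8.043 × 96485 = 776100 C.
t = Q/I = 776100 / 23.40 A = 33170 s = 9.21 h.

9.21 h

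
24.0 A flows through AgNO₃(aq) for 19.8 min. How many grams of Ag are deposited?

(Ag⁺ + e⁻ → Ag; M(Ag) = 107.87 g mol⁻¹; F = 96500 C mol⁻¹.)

31.9 g

Q = I·t = 24.00 A × 1188.0 s = 28510 C.
n(e⁻) = Q/F = 28510 / 96500 = 0.2955 mol.
Ag⁺ + e⁻ → Ag, so n(Ag) = n(e⁻)/1 = 0.2955 mol.
m = n·M = 0.2955 × 107.87 = 31.9 g.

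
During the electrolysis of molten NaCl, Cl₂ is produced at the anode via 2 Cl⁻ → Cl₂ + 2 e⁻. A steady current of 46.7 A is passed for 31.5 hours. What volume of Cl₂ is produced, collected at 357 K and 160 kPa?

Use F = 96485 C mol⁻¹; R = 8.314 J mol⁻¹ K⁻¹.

509 L

Q = I·t = 46.70 A × 113400 s = 5296000 C.
n(e⁻) = Q/F = 5296000 / 96485 = 54.89 mol.
2 electrons are transferred per Cl₂ molecule, so n(Cl₂) = 54.89 / 2 = 27.44 mol.
V = nRT/P = (27.44 × 8.314 × 357) / (160 × 10³ Pa) = 0.509 m³ = 509 L.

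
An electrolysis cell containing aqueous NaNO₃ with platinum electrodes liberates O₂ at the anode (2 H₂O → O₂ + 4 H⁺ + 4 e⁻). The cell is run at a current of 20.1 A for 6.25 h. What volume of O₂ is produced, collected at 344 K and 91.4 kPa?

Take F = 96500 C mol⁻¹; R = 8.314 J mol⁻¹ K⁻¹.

Q = I·t = 20.10 A × 22500 s = 452300 C.
n(e⁻) = Q/F = 452300 / 96500 = 4.687 mol.
4 electrons are transferred per O₂ molecule, so n(O₂) = 4.687 / 4 = 1.172 mol.
V = nRT/P = (1.172 × 8.314 × 344) / (91.4 × 10³ Pa) = 0.0367 m³ = 36.7 L.

36.7 L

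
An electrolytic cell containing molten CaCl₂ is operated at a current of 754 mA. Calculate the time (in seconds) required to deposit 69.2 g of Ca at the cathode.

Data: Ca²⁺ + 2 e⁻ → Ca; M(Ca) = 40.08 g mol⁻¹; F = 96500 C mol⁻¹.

4.42 × 10⁵ s

n(Ca) = m/M = 69.2 / 40.08 = 1.727 mol.
Each Ca atom requires 2 electrons, so n(e⁻) = 2 × 1.727 = 3.453 mol.
Q = n(e⁻)·F = 3.453 × 96500 = 333200 C.
t = Q/I = 333200 / 0.7540 A = 441900 s.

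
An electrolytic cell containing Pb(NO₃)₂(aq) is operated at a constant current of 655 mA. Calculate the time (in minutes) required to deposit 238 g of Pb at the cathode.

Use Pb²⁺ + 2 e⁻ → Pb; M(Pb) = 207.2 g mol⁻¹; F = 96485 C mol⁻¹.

n(Pb) = m/M = 238 / 207.2 = 1.149 mol.
Each Pb atom requires 2 electrons, so n(e⁻) = 2 × 1.149 = 2.297 mol.
Q = n(e⁻)·F = 2.297 × 96485 = 221700 C.
t = Q/I = 221700 / 0.6550 A = 338400 s = 5640 min.

5640 min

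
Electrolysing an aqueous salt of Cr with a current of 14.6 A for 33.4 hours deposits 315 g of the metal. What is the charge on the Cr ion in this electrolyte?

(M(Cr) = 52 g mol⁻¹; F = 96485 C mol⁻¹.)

+3

Q = I·t = 14.60 A × 120240 s = 1756000 C, so n(e⁻) = 1756000/96485 = 18.19 mol.
n(Cr) deposited = 315 / 52 = 6.058 mol.
Electrons per atom = n(e⁻)/n(Cr) = 18.19 / 6.058 = 3.00 ≈ 3, so the ion is Cr³⁺.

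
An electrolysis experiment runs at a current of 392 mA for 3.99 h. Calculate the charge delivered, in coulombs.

Q = I·t = 0.3920 A × 14364 s = 5630 C.

5630 C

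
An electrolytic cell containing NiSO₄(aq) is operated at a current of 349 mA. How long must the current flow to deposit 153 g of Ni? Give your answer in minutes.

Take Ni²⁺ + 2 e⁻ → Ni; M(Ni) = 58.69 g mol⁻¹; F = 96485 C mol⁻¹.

24000 min

n(Ni) = m/M = 153 / 58.69 = 2.607 mol.
Each Ni atom requires 2 electrons, so n(e⁻) = 2 × 2.607 = 5.214 mol.
Q = n(e⁻)·F = 5.214 × 96485 = 503100 C.
t = Q/I = 503100 / 0.3490 A = 1441000 s = 24000 min.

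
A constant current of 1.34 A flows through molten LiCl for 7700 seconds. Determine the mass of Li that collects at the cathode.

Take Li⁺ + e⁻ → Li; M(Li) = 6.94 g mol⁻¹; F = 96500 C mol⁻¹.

0.742 g

Q = I·t = 1.340 A × 7700.0 s = 10320 C.
n(e⁻) = Q/F = 10320 / 96500 = 0.1069 mol.
Li⁺ + e⁻ → Li, so n(Li) = n(e⁻)/1 = 0.1069 mol.
m = n·M = 0.1069 × 6.94 = 0.742 g.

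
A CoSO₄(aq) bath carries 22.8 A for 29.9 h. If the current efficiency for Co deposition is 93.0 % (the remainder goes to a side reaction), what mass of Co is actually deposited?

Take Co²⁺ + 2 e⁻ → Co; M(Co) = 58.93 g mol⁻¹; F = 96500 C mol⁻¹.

Q = I·t = 22.80 × 107640 = 2454000 C.
n(e⁻) = 2454000/96500 = 25.43 mol; theoretically n(Co) = 25.43/2 = 12.72 mol, m_theo = 749.4 g.
At 93.0 % efficiency, m_actual = 0.930 × 749.4 = 697 g.

697 g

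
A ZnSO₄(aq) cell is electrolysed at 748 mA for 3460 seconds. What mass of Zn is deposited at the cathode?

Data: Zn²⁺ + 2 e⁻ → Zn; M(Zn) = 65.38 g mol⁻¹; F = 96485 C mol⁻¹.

0.877 g

Q = I·t = 0.7480 A × 3460.0 s = 2588 C.
n(e⁻) = Q/F = 2588 / 96485 = 0.02682 mol.
Zn²⁺ + 2 e⁻ → Zn, so n(Zn) = n(e⁻)/2 = 0.01341 mol.
m = n·M = 0.01341 × 65.38 = 0.877 g.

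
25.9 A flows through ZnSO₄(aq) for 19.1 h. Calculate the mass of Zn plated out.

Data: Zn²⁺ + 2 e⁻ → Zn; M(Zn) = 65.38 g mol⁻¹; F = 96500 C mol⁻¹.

Q = I·t = 25.90 A × 68760 s = 1781000 C.
n(e⁻) = Q/F = 1781000 / 96500 = 18.45 mol.
Zn²⁺ + 2 e⁻ → Zn, so n(Zn) = n(e⁻)/2 = 9.227 mol.
m = n·M = 9.227 × 65.38 = 603 g.

603 g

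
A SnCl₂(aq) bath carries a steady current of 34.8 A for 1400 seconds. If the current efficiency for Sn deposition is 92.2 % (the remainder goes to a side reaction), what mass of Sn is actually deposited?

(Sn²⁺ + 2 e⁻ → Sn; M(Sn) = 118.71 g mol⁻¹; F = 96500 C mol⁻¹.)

Q = I·t = 34.80 × 1400.0 = 48720 C.
n(e⁻) = 48720/96500 = 0.5049 mol; theoretically n(Sn) = 0.5049/2 = 0.2524 mol, m_theo = 29.97 g.
At 92.2 % efficiency, m_actual = 0.922 × 29.97 = 27.6 g.

27.6 g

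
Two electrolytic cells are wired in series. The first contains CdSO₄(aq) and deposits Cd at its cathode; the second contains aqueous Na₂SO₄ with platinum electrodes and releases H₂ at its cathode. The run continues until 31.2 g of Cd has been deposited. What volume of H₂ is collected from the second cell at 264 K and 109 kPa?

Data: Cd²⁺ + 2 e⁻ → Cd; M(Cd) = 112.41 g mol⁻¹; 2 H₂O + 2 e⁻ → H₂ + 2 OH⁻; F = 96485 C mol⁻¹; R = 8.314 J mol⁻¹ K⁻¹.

5.59 L

n(Cd) = 31.2 / 112.41 = 0.2776 mol, so n(e⁻) = 2 × 0.2776 = 0.5551 mol.
The cells are in series, so the same 0.5551 mol of electrons passes through the second cell.
2 H₂O + 2 e⁻ → H₂ + 2 OH⁻ — 2 mol e⁻ per mol H₂, so n(H₂) = 0.5551/2 = 0.2776 mol.
V = nRT/P = (0.2776 × 8.314 × 264) / (109 × 10³) = 0.00559 m³ = 5.59 L.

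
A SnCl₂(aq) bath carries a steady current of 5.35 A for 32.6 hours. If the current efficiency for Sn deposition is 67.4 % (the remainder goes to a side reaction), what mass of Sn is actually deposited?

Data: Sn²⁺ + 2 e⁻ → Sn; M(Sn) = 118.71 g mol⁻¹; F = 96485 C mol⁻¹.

260 g

Q = I·t = 5.350 × 117360 = 627900 C.
n(e⁻) = 627900/96485 = 6.507 mol; theoretically n(Sn) = 6.507/2 = 3.254 mol, m_theo = 386.3 g.
At 67.4 % efficiency, m_actual = 0.674 × 386.3 = 260 g.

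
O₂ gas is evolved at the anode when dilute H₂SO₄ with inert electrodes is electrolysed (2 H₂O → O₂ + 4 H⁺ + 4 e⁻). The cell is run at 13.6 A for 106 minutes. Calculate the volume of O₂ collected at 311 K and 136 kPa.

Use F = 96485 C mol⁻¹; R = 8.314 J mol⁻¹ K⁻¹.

Q = I·t = 13.60 A × 6360.0 s = 86500 C.
n(e⁻) = Q/F = 86500 / 96485 = 0.8965 mol.
4 electrons are transferred per O₂ molecule, so n(O₂) = 0.8965 / 4 = 0.2241 mol.
V = nRT/P = (0.2241 × 8.314 × 311) / (136 × 10³ Pa) = 0.00426 m³ = 4.26 L.

4.26 L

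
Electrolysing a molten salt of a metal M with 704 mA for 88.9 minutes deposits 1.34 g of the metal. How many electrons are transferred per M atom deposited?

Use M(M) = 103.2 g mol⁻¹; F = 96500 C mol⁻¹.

3

Q = I·t = 0.7040 A × 5334.0 s = 3755 C, so n(e⁻) = 3755/96500 = 0.03891 mol.
n(M) deposited = 1.34 / 103.2 = 0.01298 mol.
Electrons per atom = n(e⁻)/n(M) = 0.03891 / 0.01298 = 3.00 ≈ 3, so the ion is M³⁺.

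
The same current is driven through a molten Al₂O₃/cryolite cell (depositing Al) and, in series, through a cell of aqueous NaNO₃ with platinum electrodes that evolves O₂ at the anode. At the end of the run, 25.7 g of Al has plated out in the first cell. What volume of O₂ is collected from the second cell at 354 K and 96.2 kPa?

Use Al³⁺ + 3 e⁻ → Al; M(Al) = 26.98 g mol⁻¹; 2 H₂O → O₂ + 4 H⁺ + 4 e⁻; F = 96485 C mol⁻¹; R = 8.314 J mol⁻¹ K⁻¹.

21.9 L

n(Al) = 25.7 / 26.98 = 0.9526 mol, so n(e⁻) = 3 × 0.9526 = 2.858 mol.
The cells are in series, so the same 2.858 mol of electrons passes through the second cell.
2 H₂O → O₂ + 4 H⁺ + 4 e⁻ — 4 mol e⁻ per mol O₂, so n(O₂) = 2.858/4 = 0.7144 mol.
V = nRT/P = (0.7144 × 8.314 × 354) / (96.2 × 10³) = 0.0219 m³ = 21.9 L.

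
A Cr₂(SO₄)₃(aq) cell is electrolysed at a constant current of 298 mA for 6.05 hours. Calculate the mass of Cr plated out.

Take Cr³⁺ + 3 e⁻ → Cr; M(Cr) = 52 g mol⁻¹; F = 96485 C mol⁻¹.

Q = I·t = 0.2980 A × 21780 s = 6490 C.
n(e⁻) = Q/F = 6490 / 96485 = 0.06727 mol.
Cr³⁺ + 3 e⁻ → Cr, so n(Cr) = n(e⁻)/3 = 0.02242 mol.
m = n·M = 0.02242 × 52 = 1.17 g.

1.17 g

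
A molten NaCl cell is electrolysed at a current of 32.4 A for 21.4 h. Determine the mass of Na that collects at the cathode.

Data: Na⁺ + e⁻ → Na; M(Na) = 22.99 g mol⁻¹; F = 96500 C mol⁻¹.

595 g

Q = I·t = 32.40 A × 77040 s = 2496000 C.
n(e⁻) = Q/F = 2496000 / 96500 = 25.87 mol.
Na⁺ + e⁻ → Na, so n(Na) = n(e⁻)/1 = 25.87 mol.
m = n·M = 25.87 × 22.99 = 595 g.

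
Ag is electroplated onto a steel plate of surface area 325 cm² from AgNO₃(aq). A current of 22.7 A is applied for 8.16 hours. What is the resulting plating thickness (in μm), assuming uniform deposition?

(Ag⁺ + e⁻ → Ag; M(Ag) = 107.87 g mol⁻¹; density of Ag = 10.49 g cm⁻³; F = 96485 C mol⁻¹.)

Q = I·t = 22.70 × 29376 = 666800 C; n(e⁻) = 6.911 mol.
n(Ag) = n(e⁻)/1 = 6.911 mol, so m = 6.911 × 107.87 = 745.5 g.
Volume = m/ρ = 745.5 / 10.49 = 71.07 cm³.
Thickness = V/A = 71.07 / 325 = 0.219 cm = 2190 μm.

2190 μm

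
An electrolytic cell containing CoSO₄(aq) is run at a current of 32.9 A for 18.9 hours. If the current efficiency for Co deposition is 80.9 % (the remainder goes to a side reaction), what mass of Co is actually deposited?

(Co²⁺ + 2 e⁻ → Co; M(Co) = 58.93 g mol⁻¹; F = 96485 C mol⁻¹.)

Q = I·t = 32.90 × 68040 = 2239000 C.
n(e⁻) = 2239000/96485 = 23.20 mol; theoretically n(Co) = 23.20/2 = 11.60 mol, m_theo = 683.6 g.
At 80.9 % efficiency, m_actual = 0.809 × 683.6 = 553 g.

553 g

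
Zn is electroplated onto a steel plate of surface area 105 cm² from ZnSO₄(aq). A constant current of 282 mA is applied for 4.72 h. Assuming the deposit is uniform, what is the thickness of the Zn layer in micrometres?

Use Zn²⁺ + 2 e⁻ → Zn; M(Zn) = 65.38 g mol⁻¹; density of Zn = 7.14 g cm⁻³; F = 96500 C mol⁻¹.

Q = I·t = 0.2820 × 16992 = 4792 C; n(e⁻) = 0.04966 mol.
n(Zn) = n(e⁻)/2 = 0.02483 mol, so m = 0.02483 × 65.38 = 1.623 g.
Volume = m/ρ = 1.623 / 7.14 = 0.2273 cm³.
Thickness = V/A = 0.2273 / 105 = 0.00217 cm = 21.7 μm.

21.7 μm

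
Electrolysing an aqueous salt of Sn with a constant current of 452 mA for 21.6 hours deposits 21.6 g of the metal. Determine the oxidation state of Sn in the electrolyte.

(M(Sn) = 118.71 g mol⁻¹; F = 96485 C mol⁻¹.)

+2

Q = I·t = 0.4520 A × 77760 s = 35150 C, so n(e⁻) = 35150/96485 = 0.3643 mol.
n(Sn) deposited = 21.6 / 118.71 = 0.1820 mol.
Electrons per atom = n(e⁻)/n(Sn) = 0.3643 / 0.1820 = 2.00 ≈ 2, so the ion is Sn²⁺.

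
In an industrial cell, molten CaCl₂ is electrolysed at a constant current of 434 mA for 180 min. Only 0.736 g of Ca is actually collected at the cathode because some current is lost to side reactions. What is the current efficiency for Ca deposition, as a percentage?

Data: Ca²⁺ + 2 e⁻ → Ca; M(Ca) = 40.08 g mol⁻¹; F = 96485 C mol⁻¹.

75.6 %

Q = I·t = 0.4340 × 10800 = 4687 C; n(e⁻) = 4687/96485 = 0.04858 mol.
Theoretical n(Ca) = n(e⁻)/2 = 0.02429 mol, i.e. m_theo = 0.02429 × 40.08 = 0.9735 g.
Efficiency = m_actual / m_theo = 0.736 / 0.9735 = 75.6 %.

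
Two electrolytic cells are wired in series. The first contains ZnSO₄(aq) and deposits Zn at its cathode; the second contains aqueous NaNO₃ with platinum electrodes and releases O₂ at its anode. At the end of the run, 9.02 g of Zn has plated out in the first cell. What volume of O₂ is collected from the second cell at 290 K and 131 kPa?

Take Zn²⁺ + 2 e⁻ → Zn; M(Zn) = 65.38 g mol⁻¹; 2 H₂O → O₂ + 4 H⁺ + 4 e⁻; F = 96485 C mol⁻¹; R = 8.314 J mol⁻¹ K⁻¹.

n(Zn) = 9.02 / 65.38 = 0.1380 mol, so n(e⁻) = 2 × 0.1380 = 0.2759 mol.
The cells are in series, so the same 0.2759 mol of electrons passes through the second cell.
2 H₂O → O₂ + 4 H⁺ + 4 e⁻ — 4 mol e⁻ per mol O₂, so n(O₂) = 0.2759/4 = 0.06898 mol.
V = nRT/P = (0.06898 × 8.314 × 290) / (131 × 10³) = 0.00127 m³ = 1.27 L.

1.27 L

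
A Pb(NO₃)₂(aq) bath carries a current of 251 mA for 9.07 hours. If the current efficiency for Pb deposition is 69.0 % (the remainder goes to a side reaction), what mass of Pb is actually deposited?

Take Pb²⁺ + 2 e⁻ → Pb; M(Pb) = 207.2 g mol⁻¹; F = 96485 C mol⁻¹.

6.07 g

Q = I·t = 0.2510 × 32652 = 8196 C.
n(e⁻) = 8196/96485 = 0.08494 mol; theoretically n(Pb) = 0.08494/2 = 0.04247 mol, m_theo = 8.800 g.
At 69.0 % efficiency, m_actual = 0.690 × 8.800 = 6.07 g.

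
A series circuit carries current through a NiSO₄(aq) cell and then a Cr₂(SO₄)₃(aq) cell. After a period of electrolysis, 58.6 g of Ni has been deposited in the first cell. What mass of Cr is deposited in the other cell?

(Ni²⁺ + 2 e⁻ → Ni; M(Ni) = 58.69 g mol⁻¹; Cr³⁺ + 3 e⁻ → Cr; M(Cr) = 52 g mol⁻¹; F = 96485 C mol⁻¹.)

34.6 g

n(Ni) = 58.6 / 58.69 = 0.9985 mol.
Since Ni²⁺ + 2 e⁻ → Ni, n(e⁻) passed = 2 × 0.9985 = 1.997 mol.
Cells in series carry the same charge, so the same 1.997 mol of electrons passes through cell 2.
Cr³⁺ + 3 e⁻ → Cr, so n(Cr) = 1.997 / 3 = 0.6656 mol.
m(Cr) = 0.6656 × 52 = 34.6 g.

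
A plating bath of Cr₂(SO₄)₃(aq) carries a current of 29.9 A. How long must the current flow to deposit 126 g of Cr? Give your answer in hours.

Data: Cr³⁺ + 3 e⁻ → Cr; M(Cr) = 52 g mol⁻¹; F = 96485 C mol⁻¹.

6.52 h

n(Cr) = m/M = 126 / 52 = 2.423 mol.
Each Cr atom requires 3 electrons, so n(e⁻) = 3 × 2.423 = 7.269 mol.
Q = n(e⁻)·F = 7.269 × 96485 = 701400 C.
t = Q/I = 701400 / 29.90 A = 23460 s = 6.52 h.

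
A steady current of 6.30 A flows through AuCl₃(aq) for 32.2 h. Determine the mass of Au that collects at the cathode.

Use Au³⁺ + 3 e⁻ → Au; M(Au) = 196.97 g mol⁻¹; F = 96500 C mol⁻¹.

Q = I·t = 6.300 A × 115920 s = 730300 C.
n(e⁻) = Q/F = 730300 / 96500 = 7.568 mol.
Au³⁺ + 3 e⁻ → Au, so n(Au) = n(e⁻)/3 = 2.523 mol.
m = n·M = 2.523 × 196.97 = 497 g.

497 g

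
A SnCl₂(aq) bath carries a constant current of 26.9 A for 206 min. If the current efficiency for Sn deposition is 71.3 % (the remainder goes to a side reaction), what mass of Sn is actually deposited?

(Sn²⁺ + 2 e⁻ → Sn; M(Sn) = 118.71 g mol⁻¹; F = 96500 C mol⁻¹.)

146 g

Q = I·t = 26.90 × 12360 = 332500 C.
n(e⁻) = 332500/96500 = 3.445 mol; theoretically n(Sn) = 3.445/2 = 1.723 mol, m_theo = 204.5 g.
At 71.3 % efficiency, m_actual = 0.713 × 204.5 = 146 g.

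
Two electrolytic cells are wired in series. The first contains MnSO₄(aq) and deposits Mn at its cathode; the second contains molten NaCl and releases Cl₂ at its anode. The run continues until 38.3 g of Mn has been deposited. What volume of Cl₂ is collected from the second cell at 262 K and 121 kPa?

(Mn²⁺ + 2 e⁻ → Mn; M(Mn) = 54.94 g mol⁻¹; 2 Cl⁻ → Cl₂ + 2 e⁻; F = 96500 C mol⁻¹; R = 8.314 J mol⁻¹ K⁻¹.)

12.5 L

n(Mn) = 38.3 / 54.94 = 0.6971 mol, so n(e⁻) = 2 × 0.6971 = 1.394 mol.
The cells are in series, so the same 1.394 mol of electrons passes through the second cell.
2 Cl⁻ → Cl₂ + 2 e⁻ — 2 mol e⁻ per mol Cl₂, so n(Cl₂) = 1.394/2 = 0.6971 mol.
V = nRT/P = (0.6971 × 8.314 × 262) / (121 × 10³) = 0.0125 m³ = 12.5 L.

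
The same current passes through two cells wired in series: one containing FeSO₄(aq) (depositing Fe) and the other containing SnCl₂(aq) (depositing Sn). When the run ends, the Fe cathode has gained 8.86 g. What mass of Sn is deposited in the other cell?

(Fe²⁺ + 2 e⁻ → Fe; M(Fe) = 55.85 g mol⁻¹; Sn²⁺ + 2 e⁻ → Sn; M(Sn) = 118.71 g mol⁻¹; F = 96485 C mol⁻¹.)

18.8 g

n(Fe) = 8.86 / 55.85 = 0.1586 mol.
Since Fe²⁺ + 2 e⁻ → Fe, n(e⁻) passed = 2 × 0.1586 = 0.3173 mol.
Cells in series carry the same charge, so the same 0.3173 mol of electrons passes through cell 2.
Sn²⁺ + 2 e⁻ → Sn, so n(Sn) = 0.3173 / 2 = 0.1586 mol.
m(Sn) = 0.1586 × 118.71 = 18.8 g.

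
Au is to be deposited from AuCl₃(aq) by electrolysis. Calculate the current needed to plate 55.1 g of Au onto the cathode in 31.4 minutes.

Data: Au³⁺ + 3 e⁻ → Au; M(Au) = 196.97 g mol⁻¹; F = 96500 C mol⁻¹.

43.0 A

n(Au) = 55.1 / 196.97 = 0.2797 mol.
n(e⁻) = 3 × 0.2797 = 0.8392 mol.
Q = n(e⁻)·F = 0.8392 × 96500 = 80980 C.
I = Q/t = 80980 / 1884.0 s = 43.0 A.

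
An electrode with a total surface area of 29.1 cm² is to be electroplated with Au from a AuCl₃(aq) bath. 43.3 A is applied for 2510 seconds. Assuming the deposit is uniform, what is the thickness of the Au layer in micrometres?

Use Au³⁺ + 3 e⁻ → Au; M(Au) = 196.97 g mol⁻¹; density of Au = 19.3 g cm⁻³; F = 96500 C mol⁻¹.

Q = I·t = 43.30 × 2510.0 = 108700 C; n(e⁻) = 1.126 mol.
n(Au) = n(e⁻)/3 = 0.3754 mol, so m = 0.3754 × 196.97 = 73.95 g.
Volume = m/ρ = 73.95 / 19.3 = 3.831 cm³.
Thickness = V/A = 3.831 / 29.1 = 0.132 cm = 1320 μm.

1320 μm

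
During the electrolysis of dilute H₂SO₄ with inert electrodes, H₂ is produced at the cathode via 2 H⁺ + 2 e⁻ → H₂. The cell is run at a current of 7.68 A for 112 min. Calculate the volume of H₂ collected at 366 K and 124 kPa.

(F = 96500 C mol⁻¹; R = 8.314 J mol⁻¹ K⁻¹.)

6.56 L

Q = I·t = 7.680 A × 6720.0 s = 51610 C.
n(e⁻) = Q/F = 51610 / 96500 = 0.5348 mol.
2 electrons are transferred per H₂ molecule, so n(H₂) = 0.5348 / 2 = 0.2674 mol.
V = nRT/P = (0.2674 × 8.314 × 366) / (124 × 10³ Pa) = 0.00656 m³ = 6.56 L.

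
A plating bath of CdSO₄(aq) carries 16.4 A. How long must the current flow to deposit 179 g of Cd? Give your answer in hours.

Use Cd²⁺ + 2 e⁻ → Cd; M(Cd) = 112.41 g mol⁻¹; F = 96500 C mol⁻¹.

5.21 h

n(Cd) = m/M = 179 / 112.41 = 1.592 mol.
Each Cd atom requires 2 electrons, so n(e⁻) = 2 × 1.592 = 3.185 mol.
Q = n(e⁻)·F = 3.185 × 96500 = 307300 C.
t = Q/I = 307300 / 16.40 A = 18740 s = 5.21 h.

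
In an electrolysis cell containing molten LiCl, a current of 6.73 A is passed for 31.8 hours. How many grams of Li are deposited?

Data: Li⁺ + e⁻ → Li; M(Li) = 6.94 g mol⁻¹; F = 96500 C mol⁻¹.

Q = I·t = 6.730 A × 114480 s = 770500 C.
n(e⁻) = Q/F = 770500 / 96500 = 7.984 mol.
Li⁺ + e⁻ → Li, so n(Li) = n(e⁻)/1 = 7.984 mol.
m = n·M = 7.984 × 6.94 = 55.4 g.

55.4 g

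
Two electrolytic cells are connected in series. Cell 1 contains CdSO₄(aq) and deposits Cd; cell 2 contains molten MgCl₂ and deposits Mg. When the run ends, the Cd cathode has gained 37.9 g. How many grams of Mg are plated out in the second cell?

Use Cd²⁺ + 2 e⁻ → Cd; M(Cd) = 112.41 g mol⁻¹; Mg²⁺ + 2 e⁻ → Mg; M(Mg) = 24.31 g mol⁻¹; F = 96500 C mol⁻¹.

n(Cd) = 37.9 / 112.41 = 0.3372 mol.
Since Cd²⁺ + 2 e⁻ → Cd, n(e⁻) passed = 2 × 0.3372 = 0.6743 mol.
Cells in series carry the same charge, so the same 0.6743 mol of electrons passes through cell 2.
Mg²⁺ + 2 e⁻ → Mg, so n(Mg) = 0.6743 / 2 = 0.3372 mol.
m(Mg) = 0.3372 × 24.31 = 8.20 g.

8.20 g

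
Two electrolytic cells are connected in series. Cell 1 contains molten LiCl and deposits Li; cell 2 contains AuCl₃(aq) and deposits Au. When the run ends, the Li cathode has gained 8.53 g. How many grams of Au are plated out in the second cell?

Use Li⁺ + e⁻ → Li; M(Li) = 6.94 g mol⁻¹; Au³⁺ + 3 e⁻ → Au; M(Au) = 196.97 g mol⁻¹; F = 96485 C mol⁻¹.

80.7 g

n(Li) = 8.53 / 6.94 = 1.229 mol.
Since Li⁺ + e⁻ → Li, n(e⁻) passed = 1 × 1.229 = 1.229 mol.
Cells in series carry the same charge, so the same 1.229 mol of electrons passes through cell 2.
Au³⁺ + 3 e⁻ → Au, so n(Au) = 1.229 / 3 = 0.4097 mol.
m(Au) = 0.4097 × 196.97 = 80.7 g.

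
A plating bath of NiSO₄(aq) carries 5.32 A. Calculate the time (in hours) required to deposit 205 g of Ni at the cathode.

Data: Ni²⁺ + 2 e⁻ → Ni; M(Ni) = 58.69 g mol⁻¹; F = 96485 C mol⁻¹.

35.2 h

n(Ni) = m/M = 205 / 58.69 = 3.493 mol.
Each Ni atom requires 2 electrons, so n(e⁻) = 2 × 3.493 = 6.986 mol.
Q = n(e⁻)·F = 6.986 × 96485 = 674000 C.
t = Q/I = 674000 / 5.320 A = 126700 s = 35.2 h.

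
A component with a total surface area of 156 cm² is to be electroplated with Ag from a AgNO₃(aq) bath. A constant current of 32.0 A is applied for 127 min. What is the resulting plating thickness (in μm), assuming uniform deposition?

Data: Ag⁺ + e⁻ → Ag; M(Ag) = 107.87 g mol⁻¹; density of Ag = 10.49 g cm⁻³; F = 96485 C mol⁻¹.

1670 μm

Q = I·t = 32.00 × 7620.0 = 243800 C; n(e⁻) = 2.527 mol.
n(Ag) = n(e⁻)/1 = 2.527 mol, so m = 2.527 × 107.87 = 272.6 g.
Volume = m/ρ = 272.6 / 10.49 = 25.99 cm³.
Thickness = V/A = 25.99 / 156 = 0.167 cm = 1670 μm.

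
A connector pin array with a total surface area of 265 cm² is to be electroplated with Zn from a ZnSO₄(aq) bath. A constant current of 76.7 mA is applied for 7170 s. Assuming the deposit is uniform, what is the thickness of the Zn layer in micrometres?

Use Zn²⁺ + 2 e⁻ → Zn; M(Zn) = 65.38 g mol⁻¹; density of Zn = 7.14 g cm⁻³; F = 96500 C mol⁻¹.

Q = I·t = 0.07670 × 7170.0 = 549.9 C; n(e⁻) = 0.005699 mol.
n(Zn) = n(e⁻)/2 = 0.002849 mol, so m = 0.002849 × 65.38 = 0.1863 g.
Volume = m/ρ = 0.1863 / 7.14 = 0.02609 cm³.
Thickness = V/A = 0.02609 / 265 = 9.85 × 10⁻⁵ cm = 0.985 μm.

0.985 μm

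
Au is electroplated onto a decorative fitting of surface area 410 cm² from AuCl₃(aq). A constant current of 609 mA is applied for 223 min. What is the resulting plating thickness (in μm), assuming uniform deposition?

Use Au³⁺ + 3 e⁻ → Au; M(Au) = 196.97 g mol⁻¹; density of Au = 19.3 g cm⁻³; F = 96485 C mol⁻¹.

7.01 μm

Q = I·t = 0.6090 × 13380 = 8148 C; n(e⁻) = 0.08445 mol.
n(Au) = n(e⁻)/3 = 0.02815 mol, so m = 0.02815 × 196.97 = 5.545 g.
Volume = m/ρ = 5.545 / 19.3 = 0.2873 cm³.
Thickness = V/A = 0.2873 / 410 = 7.01 × 10⁻⁴ cm = 7.01 μm.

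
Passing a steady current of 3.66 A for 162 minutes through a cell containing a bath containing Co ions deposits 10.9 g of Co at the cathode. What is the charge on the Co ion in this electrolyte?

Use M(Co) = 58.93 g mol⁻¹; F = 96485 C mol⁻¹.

Q = I·t = 3.660 A × 9720.0 s = 35580 C, so n(e⁻) = 35580/96485 = 0.3687 mol.
n(Co) deposited = 10.9 / 58.93 = 0.1850 mol.
Electrons per atom = n(e⁻)/n(Co) = 0.3687 / 0.1850 = 1.99 ≈ 2, so the ion is Co²⁺.

+2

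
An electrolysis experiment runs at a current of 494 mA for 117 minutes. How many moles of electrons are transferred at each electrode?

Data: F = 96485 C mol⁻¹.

Q = I·t = 0.4940 A × 7020.0 s = 3468 C.
n(e⁻) = Q/F = 3468 / 96485 = 0.0359 mol.

0.0359 mol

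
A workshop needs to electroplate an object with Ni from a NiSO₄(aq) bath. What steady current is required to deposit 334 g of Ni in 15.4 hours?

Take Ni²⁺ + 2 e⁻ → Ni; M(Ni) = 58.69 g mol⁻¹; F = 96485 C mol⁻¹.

n(Ni) = 334 / 58.69 = 5.691 mol.
n(e⁻) = 2 × 5.691 = 11.38 mol.
Q = n(e⁻)·F = 11.38 × 96485 = 1098000 C.
I = Q/t = 1098000 / 55440 s = 19.8 A.

19.8 A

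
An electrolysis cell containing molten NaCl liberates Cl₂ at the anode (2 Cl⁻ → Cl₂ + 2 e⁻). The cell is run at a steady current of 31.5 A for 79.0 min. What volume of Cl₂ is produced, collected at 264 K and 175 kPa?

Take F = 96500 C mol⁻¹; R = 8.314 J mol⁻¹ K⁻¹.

Q = I·t = 31.50 A × 4740.0 s = 149300 C.
n(e⁻) = Q/F = 149300 / 96500 = 1.547 mol.
2 electrons are transferred per Cl₂ molecule, so n(Cl₂) = 1.547 / 2 = 0.7736 mol.
V = nRT/P = (0.7736 × 8.314 × 264) / (175 × 10³ Pa) = 0.00970 m³ = 9.70 L.

9.70 L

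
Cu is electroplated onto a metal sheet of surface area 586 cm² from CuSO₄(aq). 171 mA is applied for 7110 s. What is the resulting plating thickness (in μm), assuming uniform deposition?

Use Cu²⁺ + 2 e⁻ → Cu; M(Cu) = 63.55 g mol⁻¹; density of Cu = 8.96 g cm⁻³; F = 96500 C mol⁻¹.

Q = I·t = 0.1710 × 7110.0 = 1216 C; n(e⁻) = 0.01260 mol.
n(Cu) = n(e⁻)/2 = 0.006300 mol, so m = 0.006300 × 63.55 = 0.4003 g.
Volume = m/ρ = 0.4003 / 8.96 = 0.04468 cm³.
Thickness = V/A = 0.04468 / 586 = 7.62 × 10⁻⁵ cm = 0.762 μm.

0.762 μm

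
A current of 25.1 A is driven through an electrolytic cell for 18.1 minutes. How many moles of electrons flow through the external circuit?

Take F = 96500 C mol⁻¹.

Q = I·t = 25.10 A × 1086.0 s = 27260 C.
n(e⁻) = Q/F = 27260 / 96500 = 0.282 mol.

0.282 mol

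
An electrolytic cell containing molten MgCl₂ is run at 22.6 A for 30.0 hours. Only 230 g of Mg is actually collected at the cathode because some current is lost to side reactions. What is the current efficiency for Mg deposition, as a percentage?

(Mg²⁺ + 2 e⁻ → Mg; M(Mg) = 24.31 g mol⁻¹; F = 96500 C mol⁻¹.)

Q = I·t = 22.60 × 108000 = 2441000 C; n(e⁻) = 2441000/96500 = 25.29 mol.
Theoretical n(Mg) = n(e⁻)/2 = 12.65 mol, i.e. m_theo = 12.65 × 24.31 = 307.4 g.
Efficiency = m_actual / m_theo = 230 / 307.4 = 74.8 %.

74.8 %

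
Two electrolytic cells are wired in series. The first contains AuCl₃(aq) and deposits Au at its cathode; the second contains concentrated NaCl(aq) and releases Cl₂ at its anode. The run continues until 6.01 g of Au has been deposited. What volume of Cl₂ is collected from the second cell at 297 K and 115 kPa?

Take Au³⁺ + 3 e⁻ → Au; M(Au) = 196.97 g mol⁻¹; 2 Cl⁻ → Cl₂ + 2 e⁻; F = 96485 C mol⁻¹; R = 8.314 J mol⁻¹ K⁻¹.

n(Au) = 6.01 / 196.97 = 0.03051 mol, so n(e⁻) = 3 × 0.03051 = 0.09154 mol.
The cells are in series, so the same 0.09154 mol of electrons passes through the second cell.
2 Cl⁻ → Cl₂ + 2 e⁻ — 2 mol e⁻ per mol Cl₂, so n(Cl₂) = 0.09154/2 = 0.04577 mol.
V = nRT/P = (0.04577 × 8.314 × 297) / (115 × 10³) = 9.83 × 10⁻⁴ m³ = 0.983 L.

0.983 L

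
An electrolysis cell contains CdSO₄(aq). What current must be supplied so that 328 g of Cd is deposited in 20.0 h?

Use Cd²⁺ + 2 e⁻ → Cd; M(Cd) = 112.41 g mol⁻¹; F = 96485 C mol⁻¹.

n(Cd) = 328 / 112.41 = 2.918 mol.
n(e⁻) = 2 × 2.918 = 5.836 mol.
Q = n(e⁻)·F = 5.836 × 96485 = 563100 C.
I = Q/t = 563100 / 72000 s = 7.82 A.

7.82 A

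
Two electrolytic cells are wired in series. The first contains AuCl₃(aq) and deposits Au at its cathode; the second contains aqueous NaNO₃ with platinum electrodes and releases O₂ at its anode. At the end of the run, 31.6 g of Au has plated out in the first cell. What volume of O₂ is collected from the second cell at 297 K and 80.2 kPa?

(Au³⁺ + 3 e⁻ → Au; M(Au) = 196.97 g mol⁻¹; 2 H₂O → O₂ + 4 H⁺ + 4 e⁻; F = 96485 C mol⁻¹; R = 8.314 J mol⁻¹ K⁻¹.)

n(Au) = 31.6 / 196.97 = 0.1604 mol, so n(e⁻) = 3 × 0.1604 = 0.4813 mol.
The cells are in series, so the same 0.4813 mol of electrons passes through the second cell.
2 H₂O → O₂ + 4 H⁺ + 4 e⁻ — 4 mol e⁻ per mol O₂, so n(O₂) = 0.4813/4 = 0.1203 mol.
V = nRT/P = (0.1203 × 8.314 × 297) / (80.2 × 10³) = 0.00370 m³ = 3.70 L.

3.70 L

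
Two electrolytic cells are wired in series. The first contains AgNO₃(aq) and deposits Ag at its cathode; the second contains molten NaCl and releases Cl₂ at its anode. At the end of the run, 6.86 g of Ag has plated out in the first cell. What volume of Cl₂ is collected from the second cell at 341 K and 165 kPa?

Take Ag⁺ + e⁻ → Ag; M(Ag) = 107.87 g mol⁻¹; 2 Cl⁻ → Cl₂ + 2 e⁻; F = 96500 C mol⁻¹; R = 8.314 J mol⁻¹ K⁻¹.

0.546 L

n(Ag) = 6.86 / 107.87 = 0.06360 mol, so n(e⁻) = 1 × 0.06360 = 0.06360 mol.
The cells are in series, so the same 0.06360 mol of electrons passes through the second cell.
2 Cl⁻ → Cl₂ + 2 e⁻ — 2 mol e⁻ per mol Cl₂, so n(Cl₂) = 0.06360/2 = 0.03180 mol.
V = nRT/P = (0.03180 × 8.314 × 341) / (165 × 10³) = 5.46 × 10⁻⁴ m³ = 0.546 L.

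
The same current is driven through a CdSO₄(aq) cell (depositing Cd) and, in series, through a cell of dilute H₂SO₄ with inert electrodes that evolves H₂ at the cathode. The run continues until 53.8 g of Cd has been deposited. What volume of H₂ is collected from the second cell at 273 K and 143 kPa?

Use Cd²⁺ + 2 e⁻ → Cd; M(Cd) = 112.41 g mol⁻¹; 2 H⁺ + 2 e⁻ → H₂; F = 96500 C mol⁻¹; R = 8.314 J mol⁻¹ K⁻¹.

n(Cd) = 53.8 / 112.41 = 0.4786 mol, so n(e⁻) = 2 × 0.4786 = 0.9572 mol.
The cells are in series, so the same 0.9572 mol of electrons passes through the second cell.
2 H⁺ + 2 e⁻ → H₂ — 2 mol e⁻ per mol H₂, so n(H₂) = 0.9572/2 = 0.4786 mol.
V = nRT/P = (0.4786 × 8.314 × 273) / (143 × 10³) = 0.00760 m³ = 7.60 L.

7.60 L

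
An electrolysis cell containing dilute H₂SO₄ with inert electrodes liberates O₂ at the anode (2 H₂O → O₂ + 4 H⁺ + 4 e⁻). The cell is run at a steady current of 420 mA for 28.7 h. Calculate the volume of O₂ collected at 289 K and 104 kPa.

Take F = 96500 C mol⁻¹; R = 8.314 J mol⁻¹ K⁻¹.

2.60 L

Q = I·t = 0.4200 A × 103320 s = 43390 C.
n(e⁻) = Q/F = 43390 / 96500 = 0.4497 mol.
4 electrons are transferred per O₂ molecule, so n(O₂) = 0.4497 / 4 = 0.1124 mol.
V = nRT/P = (0.1124 × 8.314 × 289) / (104 × 10³ Pa) = 0.00260 m³ = 2.60 L.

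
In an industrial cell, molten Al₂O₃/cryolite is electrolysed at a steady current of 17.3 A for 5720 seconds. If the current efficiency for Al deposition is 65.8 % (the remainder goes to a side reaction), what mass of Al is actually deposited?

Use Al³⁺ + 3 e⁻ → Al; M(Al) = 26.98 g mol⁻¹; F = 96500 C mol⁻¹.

6.07 g

Q = I·t = 17.30 × 5720.0 = 98960 C.
n(e⁻) = 98960/96500 = 1.025 mol; theoretically n(Al) = 1.025/3 = 0.3418 mol, m_theo = 9.222 g.
At 65.8 % efficiency, m_actual = 0.658 × 9.222 = 6.07 g.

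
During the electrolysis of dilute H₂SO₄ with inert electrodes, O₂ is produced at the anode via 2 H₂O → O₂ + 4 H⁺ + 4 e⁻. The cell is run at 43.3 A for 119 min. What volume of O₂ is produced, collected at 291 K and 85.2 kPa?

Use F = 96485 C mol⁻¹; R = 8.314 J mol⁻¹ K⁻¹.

Q = I·t = 43.30 A × 7140.0 s = 309200 C.
n(e⁻) = Q/F = 309200 / 96485 = 3.204 mol.
4 electrons are transferred per O₂ molecule, so n(O₂) = 3.204 / 4 = 0.8011 mol.
V = nRT/P = (0.8011 × 8.314 × 291) / (85.2 × 10³ Pa) = 0.0227 m³ = 22.7 L.

22.7 L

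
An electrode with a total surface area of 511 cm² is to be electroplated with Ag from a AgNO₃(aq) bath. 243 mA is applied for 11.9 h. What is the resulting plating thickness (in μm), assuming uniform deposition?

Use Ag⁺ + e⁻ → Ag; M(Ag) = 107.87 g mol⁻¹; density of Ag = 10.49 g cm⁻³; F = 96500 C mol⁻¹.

21.7 μm

Q = I·t = 0.2430 × 42840 = 10410 C; n(e⁻) = 0.1079 mol.
n(Ag) = n(e⁻)/1 = 0.1079 mol, so m = 0.1079 × 107.87 = 11.64 g.
Volume = m/ρ = 11.64 / 10.49 = 1.109 cm³.
Thickness = V/A = 1.109 / 511 = 0.00217 cm = 21.7 μm.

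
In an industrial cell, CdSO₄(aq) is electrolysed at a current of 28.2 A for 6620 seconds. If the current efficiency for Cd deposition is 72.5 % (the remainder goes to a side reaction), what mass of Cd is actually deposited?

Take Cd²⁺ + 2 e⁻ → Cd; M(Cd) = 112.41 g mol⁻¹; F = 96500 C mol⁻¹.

Q = I·t = 28.20 × 6620.0 = 186700 C.
n(e⁻) = 186700/96500 = 1.935 mol; theoretically n(Cd) = 1.935/2 = 0.9673 mol, m_theo = 108.7 g.
At 72.5 % efficiency, m_actual = 0.725 × 108.7 = 78.8 g.

78.8 g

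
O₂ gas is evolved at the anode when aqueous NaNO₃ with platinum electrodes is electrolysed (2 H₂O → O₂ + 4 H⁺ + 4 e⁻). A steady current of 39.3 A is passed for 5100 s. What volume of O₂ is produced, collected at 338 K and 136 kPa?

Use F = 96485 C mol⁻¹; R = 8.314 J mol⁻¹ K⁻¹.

10.7 L

Q = I·t = 39.30 A × 5100.0 s = 200400 C.
n(e⁻) = Q/F = 200400 / 96485 = 2.077 mol.
4 electrons are transferred per O₂ molecule, so n(O₂) = 2.077 / 4 = 0.5193 mol.
V = nRT/P = (0.5193 × 8.314 × 338) / (136 × 10³ Pa) = 0.0107 m³ = 10.7 L.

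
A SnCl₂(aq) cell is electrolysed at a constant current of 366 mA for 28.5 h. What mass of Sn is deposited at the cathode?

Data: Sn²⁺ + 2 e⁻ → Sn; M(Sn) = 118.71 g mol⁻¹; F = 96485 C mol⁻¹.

Q = I·t = 0.3660 A × 102600 s = 37550 C.
n(e⁻) = Q/F = 37550 / 96485 = 0.3892 mol.
Sn²⁺ + 2 e⁻ → Sn, so n(Sn) = n(e⁻)/2 = 0.1946 mol.
m = n·M = 0.1946 × 118.71 = 23.1 g.

23.1 g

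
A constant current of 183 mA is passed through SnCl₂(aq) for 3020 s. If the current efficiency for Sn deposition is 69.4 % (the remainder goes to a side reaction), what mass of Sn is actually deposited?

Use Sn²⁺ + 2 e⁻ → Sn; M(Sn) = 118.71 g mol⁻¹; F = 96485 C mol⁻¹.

Q = I·t = 0.1830 × 3020.0 = 552.7 C.
n(e⁻) = 552.7/96485 = 0.005728 mol; theoretically n(Sn) = 0.005728/2 = 0.002864 mol, m_theo = 0.3400 g.
At 69.4 % efficiency, m_actual = 0.694 × 0.3400 = 0.236 g.

0.236 g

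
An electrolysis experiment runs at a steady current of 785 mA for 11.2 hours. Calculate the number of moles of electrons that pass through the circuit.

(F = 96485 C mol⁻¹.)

Q = I·t = 0.7850 A × 40320 s = 31650 C.
n(e⁻) = Q/F = 31650 / 96485 = 0.328 mol.

0.328 mol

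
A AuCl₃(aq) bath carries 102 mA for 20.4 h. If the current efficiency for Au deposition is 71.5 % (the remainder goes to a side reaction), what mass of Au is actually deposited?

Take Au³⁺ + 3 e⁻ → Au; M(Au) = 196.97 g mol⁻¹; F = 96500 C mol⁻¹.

Q = I·t = 0.1020 × 73440 = 7491 C.
n(e⁻) = 7491/96500 = 0.07763 mol; theoretically n(Au) = 0.07763/3 = 0.02588 mol, m_theo = 5.097 g.
At 71.5 % efficiency, m_actual = 0.715 × 5.097 = 3.64 g.

3.64 g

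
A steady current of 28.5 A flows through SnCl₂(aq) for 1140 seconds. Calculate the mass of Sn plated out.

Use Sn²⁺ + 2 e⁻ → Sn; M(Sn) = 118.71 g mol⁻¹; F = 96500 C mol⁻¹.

Q = I·t = 28.50 A × 1140.0 s = 32490 C.
n(e⁻) = Q/F = 32490 / 96500 = 0.3367 mol.
Sn²⁺ + 2 e⁻ → Sn, so n(Sn) = n(e⁻)/2 = 0.1683 mol.
m = n·M = 0.1683 × 118.71 = 20.0 g.

20.0 g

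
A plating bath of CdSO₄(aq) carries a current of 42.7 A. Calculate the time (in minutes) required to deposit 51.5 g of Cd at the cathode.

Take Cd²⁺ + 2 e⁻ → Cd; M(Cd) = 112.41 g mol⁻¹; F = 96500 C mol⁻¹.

n(Cd) = m/M = 51.5 / 112.41 = 0.4581 mol.
Each Cd atom requires 2 electrons, so n(e⁻) = 2 × 0.4581 = 0.9163 mol.
Q = n(e⁻)·F = 0.9163 × 96500 = 88420 C.
t = Q/I = 88420 / 42.70 A = 2071 s = 34.5 min.

34.5 min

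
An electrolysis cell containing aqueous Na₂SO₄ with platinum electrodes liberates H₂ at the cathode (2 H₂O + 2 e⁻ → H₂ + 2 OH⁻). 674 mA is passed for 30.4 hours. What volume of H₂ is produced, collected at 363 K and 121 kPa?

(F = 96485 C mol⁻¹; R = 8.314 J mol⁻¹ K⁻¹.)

9.53 L

Q = I·t = 0.6740 A × 109440 s = 73760 C.
n(e⁻) = Q/F = 73760 / 96485 = 0.7645 mol.
2 electrons are transferred per H₂ molecule, so n(H₂) = 0.7645 / 2 = 0.3822 mol.
V = nRT/P = (0.3822 × 8.314 × 363) / (121 × 10³ Pa) = 0.00953 m³ = 9.53 L.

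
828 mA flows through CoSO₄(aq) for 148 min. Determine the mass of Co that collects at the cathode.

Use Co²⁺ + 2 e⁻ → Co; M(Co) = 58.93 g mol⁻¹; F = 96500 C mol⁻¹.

Q = I·t = 0.8280 A × 8880.0 s = 7353 C.
n(e⁻) = Q/F = 7353 / 96500 = 0.07619 mol.
Co²⁺ + 2 e⁻ → Co, so n(Co) = n(e⁻)/2 = 0.03810 mol.
m = n·M = 0.03810 × 58.93 = 2.25 g.

2.25 g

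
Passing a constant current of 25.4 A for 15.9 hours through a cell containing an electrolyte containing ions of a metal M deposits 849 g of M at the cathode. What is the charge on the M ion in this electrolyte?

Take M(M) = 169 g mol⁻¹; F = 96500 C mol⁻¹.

Q = I·t = 25.40 A × 57240 s = 1454000 C, so n(e⁻) = 1454000/96500 = 15.07 mol.
n(M) deposited = 849 / 169 = 5.024 mol.
Electrons per atom = n(e⁻)/n(M) = 15.07 / 5.024 = 3.00 ≈ 3, so the ion is M³⁺.

+3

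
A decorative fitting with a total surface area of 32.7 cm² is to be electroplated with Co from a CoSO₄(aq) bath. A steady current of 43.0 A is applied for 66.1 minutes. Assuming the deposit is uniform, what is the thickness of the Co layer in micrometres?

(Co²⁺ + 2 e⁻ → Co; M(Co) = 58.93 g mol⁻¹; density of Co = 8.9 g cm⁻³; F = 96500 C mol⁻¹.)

Q = I·t = 43.00 × 3966.0 = 170500 C; n(e⁻) = 1.767 mol.
n(Co) = n(e⁻)/2 = 0.8836 mol, so m = 0.8836 × 58.93 = 52.07 g.
Volume = m/ρ = 52.07 / 8.9 = 5.851 cm³.
Thickness = V/A = 5.851 / 32.7 = 0.179 cm = 1790 μm.

1790 μm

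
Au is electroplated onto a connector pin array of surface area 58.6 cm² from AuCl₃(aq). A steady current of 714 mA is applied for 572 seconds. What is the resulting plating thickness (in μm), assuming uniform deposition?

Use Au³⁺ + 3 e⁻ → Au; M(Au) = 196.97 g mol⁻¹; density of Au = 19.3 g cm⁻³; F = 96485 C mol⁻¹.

2.46 μm

Q = I·t = 0.7140 × 572.00 = 408.4 C; n(e⁻) = 0.004233 mol.
n(Au) = n(e⁻)/3 = 0.001411 mol, so m = 0.001411 × 196.97 = 0.2779 g.
Volume = m/ρ = 0.2779 / 19.3 = 0.01440 cm³.
Thickness = V/A = 0.01440 / 58.6 = 2.46 × 10⁻⁴ cm = 2.46 μm.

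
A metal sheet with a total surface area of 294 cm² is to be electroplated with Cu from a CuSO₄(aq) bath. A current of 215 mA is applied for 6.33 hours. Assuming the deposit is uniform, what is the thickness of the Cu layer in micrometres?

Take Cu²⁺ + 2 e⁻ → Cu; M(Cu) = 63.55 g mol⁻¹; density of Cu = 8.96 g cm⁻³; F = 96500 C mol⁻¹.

Q = I·t = 0.2150 × 22788 = 4899 C; n(e⁻) = 0.05077 mol.
n(Cu) = n(e⁻)/2 = 0.02539 mol, so m = 0.02539 × 63.55 = 1.613 g.
Volume = m/ρ = 1.613 / 8.96 = 0.1801 cm³.
Thickness = V/A = 0.1801 / 294 = 6.12 × 10⁻⁴ cm = 6.12 μm.

6.12 μm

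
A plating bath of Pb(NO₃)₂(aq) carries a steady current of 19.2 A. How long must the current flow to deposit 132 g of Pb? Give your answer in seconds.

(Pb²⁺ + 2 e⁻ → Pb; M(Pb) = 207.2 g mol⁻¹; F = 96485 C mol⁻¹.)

n(Pb) = m/M = 132 / 207.2 = 0.6371 mol.
Each Pb atom requires 2 electrons, so n(e⁻) = 2 × 0.6371 = 1.274 mol.
Q = n(e⁻)·F = 1.274 × 96485 = 122900 C.
t = Q/I = 122900 / 19.20 A = 6403 s.

6400 s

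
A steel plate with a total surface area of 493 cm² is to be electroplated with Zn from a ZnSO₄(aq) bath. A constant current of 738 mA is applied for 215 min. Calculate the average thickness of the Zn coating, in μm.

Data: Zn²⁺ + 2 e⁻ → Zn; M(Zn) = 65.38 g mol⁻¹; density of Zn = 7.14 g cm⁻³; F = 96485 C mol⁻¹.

9.16 μm

Q = I·t = 0.7380 × 12900 = 9520 C; n(e⁻) = 0.09867 mol.
n(Zn) = n(e⁻)/2 = 0.04934 mol, so m = 0.04934 × 65.38 = 3.226 g.
Volume = m/ρ = 3.226 / 7.14 = 0.4518 cm³.
Thickness = V/A = 0.4518 / 493 = 9.16 × 10⁻⁴ cm = 9.16 μm.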